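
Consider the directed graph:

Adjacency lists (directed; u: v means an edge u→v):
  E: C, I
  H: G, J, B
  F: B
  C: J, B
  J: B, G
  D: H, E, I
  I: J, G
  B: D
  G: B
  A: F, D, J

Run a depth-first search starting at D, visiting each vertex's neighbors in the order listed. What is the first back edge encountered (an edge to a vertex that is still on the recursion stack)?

DFS from D (visiting each vertex's neighbors in the order listed); mark gray on enter, black on exit:
D gray
  H gray
    G gray
      B gray
        B→D: D is gray → back edge
First back edge: B → D.

B→D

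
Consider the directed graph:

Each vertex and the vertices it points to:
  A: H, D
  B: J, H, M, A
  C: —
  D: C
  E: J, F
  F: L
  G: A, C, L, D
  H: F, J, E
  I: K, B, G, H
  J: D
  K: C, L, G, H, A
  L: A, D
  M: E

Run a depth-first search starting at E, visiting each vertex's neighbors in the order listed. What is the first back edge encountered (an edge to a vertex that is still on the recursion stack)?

H→F

DFS from E (visiting each vertex's neighbors in the order listed); mark gray on enter, black on exit:
E gray
  J gray
    D gray
      C gray
      C black
    D black
  J black
  F gray
    L gray
      A gray
        H gray
          H→F: F is gray → back edge
First back edge: H → F.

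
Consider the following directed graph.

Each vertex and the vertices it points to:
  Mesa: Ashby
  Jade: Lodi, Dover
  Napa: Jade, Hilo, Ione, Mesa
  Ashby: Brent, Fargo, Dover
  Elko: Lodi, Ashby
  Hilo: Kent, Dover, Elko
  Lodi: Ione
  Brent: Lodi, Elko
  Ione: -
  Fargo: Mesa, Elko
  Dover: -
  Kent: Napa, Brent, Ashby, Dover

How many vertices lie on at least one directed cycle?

8

A vertex is on a directed cycle iff it belongs to a strongly connected component of size ≥ 2 (or has a self-loop).
The vertices on cycles are {Elko, Hilo, Kent, Mesa, Napa, Ashby, Brent, Fargo} — 8 in total.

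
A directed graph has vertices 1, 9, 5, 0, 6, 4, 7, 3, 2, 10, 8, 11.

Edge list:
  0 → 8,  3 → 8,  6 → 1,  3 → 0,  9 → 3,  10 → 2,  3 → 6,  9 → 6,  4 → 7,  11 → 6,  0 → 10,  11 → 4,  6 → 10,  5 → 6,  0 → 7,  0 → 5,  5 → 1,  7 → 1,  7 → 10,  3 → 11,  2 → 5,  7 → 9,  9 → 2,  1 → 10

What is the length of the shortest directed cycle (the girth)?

4

For each vertex v, BFS finds the shortest path from v back to v.
The shortest such closed walk is 3 → 0 → 7 → 9 → 3, length 4.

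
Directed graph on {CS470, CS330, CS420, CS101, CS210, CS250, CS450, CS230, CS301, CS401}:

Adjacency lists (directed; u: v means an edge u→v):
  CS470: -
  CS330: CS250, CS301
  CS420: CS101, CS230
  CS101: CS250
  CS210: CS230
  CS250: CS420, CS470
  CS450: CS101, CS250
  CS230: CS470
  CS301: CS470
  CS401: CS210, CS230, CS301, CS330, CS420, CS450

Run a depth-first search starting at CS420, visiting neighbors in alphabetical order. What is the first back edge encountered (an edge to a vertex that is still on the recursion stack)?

CS250->CS420

DFS from CS420 (visiting neighbors in alphabetical order); mark gray on enter, black on exit:
CS420 gray
  CS101 gray
    CS250 gray
      CS250→CS420: CS420 is gray → back edge
First back edge: CS250 → CS420.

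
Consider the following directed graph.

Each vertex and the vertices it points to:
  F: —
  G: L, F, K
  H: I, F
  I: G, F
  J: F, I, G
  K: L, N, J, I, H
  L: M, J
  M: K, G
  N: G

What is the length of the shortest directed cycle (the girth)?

For each vertex v, BFS finds the shortest path from v back to v.
The shortest such closed walk is L → M → G → L, length 3.

3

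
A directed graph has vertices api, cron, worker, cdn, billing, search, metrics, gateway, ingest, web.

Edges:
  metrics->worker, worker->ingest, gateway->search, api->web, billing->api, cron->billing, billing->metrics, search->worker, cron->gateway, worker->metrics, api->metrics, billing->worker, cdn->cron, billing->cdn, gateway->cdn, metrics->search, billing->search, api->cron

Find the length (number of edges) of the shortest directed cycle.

For each vertex v, BFS finds the shortest path from v back to v.
The shortest such closed walk is metrics → worker → metrics, length 2.

2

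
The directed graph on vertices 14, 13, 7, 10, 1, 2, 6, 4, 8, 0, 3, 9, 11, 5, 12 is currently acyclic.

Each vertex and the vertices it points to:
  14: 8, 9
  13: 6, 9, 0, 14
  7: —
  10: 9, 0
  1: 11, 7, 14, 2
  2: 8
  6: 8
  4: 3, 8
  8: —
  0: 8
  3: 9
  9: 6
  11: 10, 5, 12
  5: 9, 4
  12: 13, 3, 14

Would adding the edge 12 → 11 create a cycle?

Yes

Adding 12→11 creates a cycle iff 11 can already reach 12.
Path from 11: 11 → 12.
So 11 → … → 12 → 11 is a cycle.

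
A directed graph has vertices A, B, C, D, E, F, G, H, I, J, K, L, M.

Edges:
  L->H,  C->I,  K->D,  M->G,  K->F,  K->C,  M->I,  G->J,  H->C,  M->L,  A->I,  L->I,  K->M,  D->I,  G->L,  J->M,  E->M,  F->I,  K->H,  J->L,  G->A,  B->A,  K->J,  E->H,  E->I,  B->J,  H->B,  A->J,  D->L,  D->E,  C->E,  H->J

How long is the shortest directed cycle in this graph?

For each vertex v, BFS finds the shortest path from v back to v.
The shortest such closed walk is H → C → E → H, length 3.

3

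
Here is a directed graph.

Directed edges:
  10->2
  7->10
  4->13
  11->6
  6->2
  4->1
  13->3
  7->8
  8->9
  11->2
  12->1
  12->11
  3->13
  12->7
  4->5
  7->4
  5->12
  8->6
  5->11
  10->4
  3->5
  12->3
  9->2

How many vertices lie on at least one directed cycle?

A vertex is on a directed cycle iff it belongs to a strongly connected component of size ≥ 2 (or has a self-loop).
The vertices on cycles are {3, 4, 5, 7, 10, 12, 13} — 7 in total.

7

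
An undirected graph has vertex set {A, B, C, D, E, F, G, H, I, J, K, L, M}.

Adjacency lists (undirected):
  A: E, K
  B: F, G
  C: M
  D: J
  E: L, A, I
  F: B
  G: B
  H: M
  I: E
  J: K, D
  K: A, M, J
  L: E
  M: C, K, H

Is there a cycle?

DFS, tracking each vertex's parent; an edge to a visited non-parent vertex closes a cycle.
Start from D:
visit D (parent –)
  visit J (parent D)
    visit K (parent J)
      visit A (parent K)
        visit E (parent A)
          visit L (parent E)
            L–E: parent, skip
          E–A: parent, skip
          visit I (parent E)
            I–E: parent, skip
        A–K: parent, skip
      visit M (parent K)
        visit C (parent M)
          C–M: parent, skip
        M–K: parent, skip
        visit H (parent M)
          H–M: parent, skip
      K–J: parent, skip
    J–D: parent, skip
visit B (parent –)
  visit F (parent B)
    F–B: parent, skip
  visit G (parent B)
    G–B: parent, skip
No non-parent visited neighbor found — the graph is a forest.

No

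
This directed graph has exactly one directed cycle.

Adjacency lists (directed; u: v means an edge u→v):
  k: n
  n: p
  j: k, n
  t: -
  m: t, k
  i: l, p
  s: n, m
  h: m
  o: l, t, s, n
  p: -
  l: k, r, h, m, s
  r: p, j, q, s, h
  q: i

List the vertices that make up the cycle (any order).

DFS with gray/black marking from l:
l gray
  k gray
    n gray
      p gray
      p black
    n black
  k black
  r gray
    r→p: p black — skip
    j gray
      j→k: k black — skip
      j→n: n black — skip
    j black
    q gray
      i gray
        i→l: l is gray → back edge
Back edge closes the cycle l → r → q → i → l; its vertices are {i, l, q, r}.

i, l, q, r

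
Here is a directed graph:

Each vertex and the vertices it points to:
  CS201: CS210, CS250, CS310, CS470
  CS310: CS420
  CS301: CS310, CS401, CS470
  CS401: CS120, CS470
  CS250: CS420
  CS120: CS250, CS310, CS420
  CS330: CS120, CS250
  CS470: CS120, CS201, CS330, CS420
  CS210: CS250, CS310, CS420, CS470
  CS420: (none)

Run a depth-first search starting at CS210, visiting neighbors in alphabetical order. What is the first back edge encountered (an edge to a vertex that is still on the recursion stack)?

DFS from CS210 (visiting neighbors in alphabetical order); mark gray on enter, black on exit:
CS210 gray
  CS250 gray
    CS420 gray
    CS420 black
  CS250 black
  CS310 gray
    CS310→CS420: CS420 black — skip
  CS310 black
  CS210→CS420: CS420 black — skip
  CS470 gray
    CS120 gray
      CS120→CS250: CS250 black — skip
      CS120→CS310: CS310 black — skip
      CS120→CS420: CS420 black — skip
    CS120 black
    CS201 gray
      CS201→CS210: CS210 is gray → back edge
First back edge: CS201 → CS210.

CS201→CS210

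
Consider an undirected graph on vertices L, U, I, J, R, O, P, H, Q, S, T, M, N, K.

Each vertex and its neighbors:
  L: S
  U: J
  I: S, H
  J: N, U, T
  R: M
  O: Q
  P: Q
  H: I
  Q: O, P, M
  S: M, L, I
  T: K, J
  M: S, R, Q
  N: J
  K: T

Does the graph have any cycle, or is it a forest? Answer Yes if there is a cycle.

DFS, tracking each vertex's parent; an edge to a visited non-parent vertex closes a cycle.
Start from K:
visit K (parent –)
  visit T (parent K)
    T–K: parent, skip
    visit J (parent T)
      visit N (parent J)
        N–J: parent, skip
      visit U (parent J)
        U–J: parent, skip
      J–T: parent, skip
visit L (parent –)
  visit S (parent L)
    visit M (parent S)
      M–S: parent, skip
      visit R (parent M)
        R–M: parent, skip
      visit Q (parent M)
        visit O (parent Q)
          O–Q: parent, skip
        visit P (parent Q)
          P–Q: parent, skip
        Q–M: parent, skip
    S–L: parent, skip
    visit I (parent S)
      I–S: parent, skip
      visit H (parent I)
        H–I: parent, skip
No non-parent visited neighbor found — the graph is a forest.

No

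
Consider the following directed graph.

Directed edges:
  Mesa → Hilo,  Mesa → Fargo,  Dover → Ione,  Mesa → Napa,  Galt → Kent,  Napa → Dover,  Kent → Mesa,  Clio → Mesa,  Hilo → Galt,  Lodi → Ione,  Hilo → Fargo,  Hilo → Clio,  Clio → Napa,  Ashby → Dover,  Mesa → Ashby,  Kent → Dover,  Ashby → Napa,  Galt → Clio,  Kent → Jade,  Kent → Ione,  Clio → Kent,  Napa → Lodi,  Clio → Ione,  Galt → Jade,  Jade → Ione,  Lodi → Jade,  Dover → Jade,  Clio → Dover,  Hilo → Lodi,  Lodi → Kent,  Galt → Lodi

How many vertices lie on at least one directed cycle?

8

A vertex is on a directed cycle iff it belongs to a strongly connected component of size ≥ 2 (or has a self-loop).
The vertices on cycles are {Clio, Galt, Hilo, Kent, Lodi, Mesa, Napa, Ashby} — 8 in total.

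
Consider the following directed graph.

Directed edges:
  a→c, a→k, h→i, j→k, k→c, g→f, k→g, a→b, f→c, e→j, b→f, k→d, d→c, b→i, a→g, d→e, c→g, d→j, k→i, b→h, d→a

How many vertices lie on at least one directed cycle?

8

A vertex is on a directed cycle iff it belongs to a strongly connected component of size ≥ 2 (or has a self-loop).
The vertices on cycles are {a, c, d, e, f, g, j, k} — 8 in total.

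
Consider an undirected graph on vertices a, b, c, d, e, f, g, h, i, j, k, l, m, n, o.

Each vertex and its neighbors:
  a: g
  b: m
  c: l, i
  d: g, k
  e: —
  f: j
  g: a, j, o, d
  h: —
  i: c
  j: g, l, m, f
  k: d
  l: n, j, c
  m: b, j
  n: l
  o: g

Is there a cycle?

DFS, tracking each vertex's parent; an edge to a visited non-parent vertex closes a cycle.
Start from j:
visit j (parent –)
  visit g (parent j)
    visit a (parent g)
      a–g: parent, skip
    g–j: parent, skip
    visit o (parent g)
      o–g: parent, skip
    visit d (parent g)
      d–g: parent, skip
      visit k (parent d)
        k–d: parent, skip
  visit l (parent j)
    visit n (parent l)
      n–l: parent, skip
    l–j: parent, skip
    visit c (parent l)
      c–l: parent, skip
      visit i (parent c)
        i–c: parent, skip
  visit m (parent j)
    visit b (parent m)
      b–m: parent, skip
    m–j: parent, skip
  visit f (parent j)
    f–j: parent, skip
visit e (parent –)
visit h (parent –)
No non-parent visited neighbor found — the graph is a forest.

No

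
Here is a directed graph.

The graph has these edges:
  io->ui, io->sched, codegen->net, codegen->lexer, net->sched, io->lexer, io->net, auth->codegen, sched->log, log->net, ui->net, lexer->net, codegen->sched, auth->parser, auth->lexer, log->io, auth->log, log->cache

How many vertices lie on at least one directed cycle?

6

A vertex is on a directed cycle iff it belongs to a strongly connected component of size ≥ 2 (or has a self-loop).
The vertices on cycles are {io, ui, log, net, lexer, sched} — 6 in total.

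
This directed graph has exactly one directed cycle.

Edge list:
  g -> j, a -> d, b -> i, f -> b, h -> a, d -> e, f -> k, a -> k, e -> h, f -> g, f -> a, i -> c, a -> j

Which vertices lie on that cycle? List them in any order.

a, d, e, h

DFS with gray/black marking from a:
a gray
  d gray
    e gray
      h gray
        h→a: a is gray → back edge
Back edge closes the cycle a → d → e → h → a; its vertices are {a, d, e, h}.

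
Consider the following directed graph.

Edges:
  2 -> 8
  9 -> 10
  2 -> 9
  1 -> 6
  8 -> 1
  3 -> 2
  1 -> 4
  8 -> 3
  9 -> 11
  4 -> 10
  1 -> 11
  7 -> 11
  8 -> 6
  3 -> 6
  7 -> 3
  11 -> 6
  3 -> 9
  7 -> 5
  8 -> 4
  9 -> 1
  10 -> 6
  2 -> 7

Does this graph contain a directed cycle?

Yes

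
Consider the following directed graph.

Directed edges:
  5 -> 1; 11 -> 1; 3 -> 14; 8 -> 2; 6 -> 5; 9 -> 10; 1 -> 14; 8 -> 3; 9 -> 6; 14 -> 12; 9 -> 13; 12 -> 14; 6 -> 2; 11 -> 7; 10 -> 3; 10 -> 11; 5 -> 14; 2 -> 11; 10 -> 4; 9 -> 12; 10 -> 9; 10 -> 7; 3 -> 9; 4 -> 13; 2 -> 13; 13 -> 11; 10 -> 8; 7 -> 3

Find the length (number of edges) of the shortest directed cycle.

2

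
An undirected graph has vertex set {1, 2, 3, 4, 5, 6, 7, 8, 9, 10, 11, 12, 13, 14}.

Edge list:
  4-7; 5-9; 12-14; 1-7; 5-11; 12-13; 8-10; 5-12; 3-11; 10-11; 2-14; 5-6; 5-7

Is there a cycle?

No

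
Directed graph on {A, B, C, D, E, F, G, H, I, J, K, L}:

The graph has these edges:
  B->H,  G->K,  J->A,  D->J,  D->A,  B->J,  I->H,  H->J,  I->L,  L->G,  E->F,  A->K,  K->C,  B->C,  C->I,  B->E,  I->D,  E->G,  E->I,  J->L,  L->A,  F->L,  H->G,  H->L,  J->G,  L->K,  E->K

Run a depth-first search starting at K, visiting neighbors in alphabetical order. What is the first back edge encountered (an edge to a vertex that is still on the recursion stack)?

A→K

DFS from K (visiting neighbors in alphabetical order); mark gray on enter, black on exit:
K gray
  C gray
    I gray
      D gray
        A gray
          A→K: K is gray → back edge
First back edge: A → K.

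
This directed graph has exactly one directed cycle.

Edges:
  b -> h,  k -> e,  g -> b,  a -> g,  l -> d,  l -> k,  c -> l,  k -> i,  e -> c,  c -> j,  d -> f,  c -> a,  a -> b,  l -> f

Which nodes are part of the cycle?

c, e, k, l

DFS with gray/black marking from c:
c gray
  l gray
    d gray
      f gray
      f black
    d black
    l→f: f black — skip
    k gray
      i gray
      i black
      e gray
        e→c: c is gray → back edge
Back edge closes the cycle c → l → k → e → c; its vertices are {c, e, k, l}.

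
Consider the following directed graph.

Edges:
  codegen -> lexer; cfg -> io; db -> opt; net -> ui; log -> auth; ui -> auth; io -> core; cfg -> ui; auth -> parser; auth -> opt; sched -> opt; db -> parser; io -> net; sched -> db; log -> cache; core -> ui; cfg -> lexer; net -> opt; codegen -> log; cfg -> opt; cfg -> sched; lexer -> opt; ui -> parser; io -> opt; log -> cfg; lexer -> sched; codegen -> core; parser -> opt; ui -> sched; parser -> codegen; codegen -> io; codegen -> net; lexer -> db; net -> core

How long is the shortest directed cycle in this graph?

For each vertex v, BFS finds the shortest path from v back to v.
The shortest such closed walk is codegen → log → auth → parser → codegen, length 4.

4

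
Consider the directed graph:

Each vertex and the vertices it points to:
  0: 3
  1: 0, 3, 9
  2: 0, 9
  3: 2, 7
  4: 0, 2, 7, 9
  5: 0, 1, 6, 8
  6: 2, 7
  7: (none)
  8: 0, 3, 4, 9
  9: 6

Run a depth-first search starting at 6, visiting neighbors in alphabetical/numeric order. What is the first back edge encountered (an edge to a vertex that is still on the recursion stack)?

3→2

DFS from 6 (visiting neighbors in alphabetical/numeric order); mark gray on enter, black on exit:
6 gray
  2 gray
    0 gray
      3 gray
        3→2: 2 is gray → back edge
First back edge: 3 → 2.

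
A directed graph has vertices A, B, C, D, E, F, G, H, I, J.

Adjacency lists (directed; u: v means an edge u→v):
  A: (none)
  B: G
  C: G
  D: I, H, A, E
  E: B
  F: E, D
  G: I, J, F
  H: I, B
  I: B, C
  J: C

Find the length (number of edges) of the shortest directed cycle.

For each vertex v, BFS finds the shortest path from v back to v.
The shortest such closed walk is J → C → G → J, length 3.

3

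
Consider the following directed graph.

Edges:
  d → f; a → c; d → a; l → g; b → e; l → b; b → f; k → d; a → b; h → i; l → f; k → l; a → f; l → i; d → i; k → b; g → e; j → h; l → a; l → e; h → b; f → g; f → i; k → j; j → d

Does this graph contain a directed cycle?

DFS with white/gray/black marking, starting from d:
d gray
  f gray
    i gray
    i black
    g gray
      e gray
      e black
    g black
  f black
  d→i: i black — skip
  a gray
    a→f: f black — skip
    b gray
      b→e: e black — skip
      b→f: f black — skip
    b black
    c gray
    c black
  a black
d black
h gray
  h→b: b black — skip
  h→i: i black — skip
h black
j gray
  j→h: h black — skip
  j→d: d black — skip
j black
k gray
  k→b: b black — skip
  k→d: d black — skip
  l gray
    l→e: e black — skip
    l→a: a black — skip
    l→f: f black — skip
    l→i: i black — skip
    l→g: g black — skip
    l→b: b black — skip
  l black
  k→j: j black — skip
k black
Every edge goes to a white or black vertex — no back edge, so the graph is acyclic.

No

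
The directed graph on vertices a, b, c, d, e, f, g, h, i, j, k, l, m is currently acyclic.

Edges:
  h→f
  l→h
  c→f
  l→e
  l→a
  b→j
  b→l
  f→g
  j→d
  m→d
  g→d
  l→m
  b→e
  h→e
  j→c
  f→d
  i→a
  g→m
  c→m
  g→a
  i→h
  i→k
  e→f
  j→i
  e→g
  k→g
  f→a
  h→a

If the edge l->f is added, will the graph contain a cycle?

No

Adding l→f creates a cycle iff f can already reach l.
Explore from f: no path reaches l. The graph stays acyclic.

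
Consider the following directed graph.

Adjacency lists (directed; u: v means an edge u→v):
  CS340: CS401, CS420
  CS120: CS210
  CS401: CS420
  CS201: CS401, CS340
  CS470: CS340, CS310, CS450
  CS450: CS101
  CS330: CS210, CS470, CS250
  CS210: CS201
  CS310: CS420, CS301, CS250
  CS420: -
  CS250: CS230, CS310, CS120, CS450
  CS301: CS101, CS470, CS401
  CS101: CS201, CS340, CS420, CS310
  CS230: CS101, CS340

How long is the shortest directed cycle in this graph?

For each vertex v, BFS finds the shortest path from v back to v.
The shortest such closed walk is CS250 → CS310 → CS250, length 2.

2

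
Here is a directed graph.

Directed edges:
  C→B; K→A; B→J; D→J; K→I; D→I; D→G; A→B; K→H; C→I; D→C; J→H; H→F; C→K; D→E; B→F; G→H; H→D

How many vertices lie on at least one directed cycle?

8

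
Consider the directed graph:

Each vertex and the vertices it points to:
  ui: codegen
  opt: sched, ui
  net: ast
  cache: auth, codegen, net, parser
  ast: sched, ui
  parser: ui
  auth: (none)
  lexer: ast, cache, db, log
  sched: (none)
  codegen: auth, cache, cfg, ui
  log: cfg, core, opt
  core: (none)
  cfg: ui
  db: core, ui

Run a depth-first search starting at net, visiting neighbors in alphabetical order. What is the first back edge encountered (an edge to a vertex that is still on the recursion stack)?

cache->codegen

DFS from net (visiting neighbors in alphabetical order); mark gray on enter, black on exit:
net gray
  ast gray
    sched gray
    sched black
    ui gray
      codegen gray
        auth gray
        auth black
        cache gray
          cache→auth: auth black — skip
          cache→codegen: codegen is gray → back edge
First back edge: cache → codegen.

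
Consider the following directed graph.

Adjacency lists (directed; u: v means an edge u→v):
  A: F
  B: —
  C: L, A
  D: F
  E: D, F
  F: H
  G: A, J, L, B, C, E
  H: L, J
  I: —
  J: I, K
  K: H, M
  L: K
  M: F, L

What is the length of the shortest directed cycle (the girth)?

3

For each vertex v, BFS finds the shortest path from v back to v.
The shortest such closed walk is J → K → H → J, length 3.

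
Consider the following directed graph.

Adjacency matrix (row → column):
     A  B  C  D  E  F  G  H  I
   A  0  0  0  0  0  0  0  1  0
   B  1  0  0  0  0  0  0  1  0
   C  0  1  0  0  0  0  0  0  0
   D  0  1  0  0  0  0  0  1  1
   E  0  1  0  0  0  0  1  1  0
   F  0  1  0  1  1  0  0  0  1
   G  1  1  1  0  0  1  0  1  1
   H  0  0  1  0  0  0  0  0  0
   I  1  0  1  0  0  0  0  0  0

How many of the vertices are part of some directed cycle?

A vertex is on a directed cycle iff it belongs to a strongly connected component of size ≥ 2 (or has a self-loop).
The vertices on cycles are {A, B, C, E, F, G, H} — 7 in total.

7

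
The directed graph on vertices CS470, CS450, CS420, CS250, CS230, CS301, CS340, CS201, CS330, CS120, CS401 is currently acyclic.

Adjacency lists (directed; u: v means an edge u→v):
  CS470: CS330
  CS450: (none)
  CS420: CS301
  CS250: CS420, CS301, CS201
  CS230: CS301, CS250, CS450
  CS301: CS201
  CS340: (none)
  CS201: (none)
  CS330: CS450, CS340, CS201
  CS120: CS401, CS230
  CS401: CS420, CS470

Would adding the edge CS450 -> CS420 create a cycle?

Adding CS450→CS420 creates a cycle iff CS420 can already reach CS450.
Explore from CS420: no path reaches CS450. The graph stays acyclic.

No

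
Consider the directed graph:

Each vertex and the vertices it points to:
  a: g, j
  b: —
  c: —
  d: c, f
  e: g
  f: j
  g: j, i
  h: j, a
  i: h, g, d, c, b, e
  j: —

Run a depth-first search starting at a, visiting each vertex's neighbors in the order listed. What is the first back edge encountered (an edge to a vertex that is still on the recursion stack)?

h→a

DFS from a (visiting each vertex's neighbors in the order listed); mark gray on enter, black on exit:
a gray
  g gray
    j gray
    j black
    i gray
      h gray
        h→j: j black — skip
        h→a: a is gray → back edge
First back edge: h → a.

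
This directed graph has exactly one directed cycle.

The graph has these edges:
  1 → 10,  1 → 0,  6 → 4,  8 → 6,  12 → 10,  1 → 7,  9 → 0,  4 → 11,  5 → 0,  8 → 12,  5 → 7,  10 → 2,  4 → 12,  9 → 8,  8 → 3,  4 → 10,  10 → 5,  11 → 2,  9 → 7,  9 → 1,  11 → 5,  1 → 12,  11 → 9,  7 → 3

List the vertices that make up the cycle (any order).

4, 6, 8, 9, 11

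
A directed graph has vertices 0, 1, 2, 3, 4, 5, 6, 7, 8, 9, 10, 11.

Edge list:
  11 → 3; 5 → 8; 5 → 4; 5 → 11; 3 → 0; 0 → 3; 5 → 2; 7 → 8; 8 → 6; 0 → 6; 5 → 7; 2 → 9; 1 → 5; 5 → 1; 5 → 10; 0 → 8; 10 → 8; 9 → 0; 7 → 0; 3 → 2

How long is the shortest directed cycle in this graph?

For each vertex v, BFS finds the shortest path from v back to v.
The shortest such closed walk is 5 → 1 → 5, length 2.

2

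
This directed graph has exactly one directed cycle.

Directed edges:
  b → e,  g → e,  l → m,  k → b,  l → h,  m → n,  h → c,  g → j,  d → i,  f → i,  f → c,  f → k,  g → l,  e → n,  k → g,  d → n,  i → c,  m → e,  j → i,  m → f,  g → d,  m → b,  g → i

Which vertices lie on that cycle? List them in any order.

f, g, k, l, m

DFS with gray/black marking from g:
g gray
  d gray
    i gray
      c gray
      c black
    i black
    n gray
    n black
  d black
  l gray
    h gray
      h→c: c black — skip
    h black
    m gray
      f gray
        f→i: i black — skip
        k gray
          k→g: g is gray → back edge
Back edge closes the cycle g → l → m → f → k → g; its vertices are {f, g, k, l, m}.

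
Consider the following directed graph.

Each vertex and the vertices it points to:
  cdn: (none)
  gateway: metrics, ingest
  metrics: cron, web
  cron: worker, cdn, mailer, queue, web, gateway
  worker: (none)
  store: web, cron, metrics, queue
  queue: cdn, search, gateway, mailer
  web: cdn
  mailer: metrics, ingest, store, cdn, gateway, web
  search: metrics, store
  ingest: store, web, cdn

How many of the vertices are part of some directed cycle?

8

A vertex is on a directed cycle iff it belongs to a strongly connected component of size ≥ 2 (or has a self-loop).
The vertices on cycles are {cron, queue, store, ingest, mailer, search, gateway, metrics} — 8 in total.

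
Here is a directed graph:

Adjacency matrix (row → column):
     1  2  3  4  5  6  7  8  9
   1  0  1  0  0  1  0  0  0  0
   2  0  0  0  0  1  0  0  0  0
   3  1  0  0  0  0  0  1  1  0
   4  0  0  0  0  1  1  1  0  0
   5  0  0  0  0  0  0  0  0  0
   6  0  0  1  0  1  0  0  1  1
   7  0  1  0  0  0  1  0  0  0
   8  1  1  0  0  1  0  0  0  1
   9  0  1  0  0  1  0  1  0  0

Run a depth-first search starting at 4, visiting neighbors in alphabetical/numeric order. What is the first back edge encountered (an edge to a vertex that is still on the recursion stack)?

7->6

DFS from 4 (visiting neighbors in alphabetical/numeric order); mark gray on enter, black on exit:
4 gray
  5 gray
  5 black
  6 gray
    3 gray
      1 gray
        2 gray
          2→5: 5 black — skip
        2 black
        1→5: 5 black — skip
      1 black
      7 gray
        7→2: 2 black — skip
        7→6: 6 is gray → back edge
First back edge: 7 → 6.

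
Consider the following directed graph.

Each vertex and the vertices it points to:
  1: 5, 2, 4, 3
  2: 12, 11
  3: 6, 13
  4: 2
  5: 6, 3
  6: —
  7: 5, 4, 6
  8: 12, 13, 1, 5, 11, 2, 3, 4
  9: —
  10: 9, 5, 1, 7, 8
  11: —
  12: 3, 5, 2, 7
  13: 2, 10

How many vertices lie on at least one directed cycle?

A vertex is on a directed cycle iff it belongs to a strongly connected component of size ≥ 2 (or has a self-loop).
The vertices on cycles are {1, 2, 3, 4, 5, 7, 8, 10, 12, 13} — 10 in total.

10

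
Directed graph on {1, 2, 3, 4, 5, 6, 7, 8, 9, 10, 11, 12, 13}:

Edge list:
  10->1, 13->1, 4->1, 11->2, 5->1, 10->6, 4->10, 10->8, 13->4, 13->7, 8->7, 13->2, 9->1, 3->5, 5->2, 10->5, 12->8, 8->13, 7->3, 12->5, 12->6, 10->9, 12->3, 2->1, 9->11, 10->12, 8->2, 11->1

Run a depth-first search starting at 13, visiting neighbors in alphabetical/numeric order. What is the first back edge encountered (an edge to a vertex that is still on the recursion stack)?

8→13

DFS from 13 (visiting neighbors in alphabetical/numeric order); mark gray on enter, black on exit:
13 gray
  1 gray
  1 black
  2 gray
    2→1: 1 black — skip
  2 black
  4 gray
    4→1: 1 black — skip
    10 gray
      10→1: 1 black — skip
      5 gray
        5→1: 1 black — skip
        5→2: 2 black — skip
      5 black
      6 gray
      6 black
      8 gray
        8→2: 2 black — skip
        7 gray
          3 gray
            3→5: 5 black — skip
          3 black
        7 black
        8→13: 13 is gray → back edge
First back edge: 8 → 13.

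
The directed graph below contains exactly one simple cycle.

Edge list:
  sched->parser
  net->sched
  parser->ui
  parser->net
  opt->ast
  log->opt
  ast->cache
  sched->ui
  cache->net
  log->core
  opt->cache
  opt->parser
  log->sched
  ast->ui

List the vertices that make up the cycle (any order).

net, sched, parser

DFS with gray/black marking from sched:
sched gray
  parser gray
    net gray
      net→sched: sched is gray → back edge
Back edge closes the cycle sched → parser → net → sched; its vertices are {net, sched, parser}.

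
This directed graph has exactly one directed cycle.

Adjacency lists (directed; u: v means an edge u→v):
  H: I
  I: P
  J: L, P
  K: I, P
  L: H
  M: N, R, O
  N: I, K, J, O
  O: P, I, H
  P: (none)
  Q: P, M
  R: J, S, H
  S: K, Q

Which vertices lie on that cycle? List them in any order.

M, Q, R, S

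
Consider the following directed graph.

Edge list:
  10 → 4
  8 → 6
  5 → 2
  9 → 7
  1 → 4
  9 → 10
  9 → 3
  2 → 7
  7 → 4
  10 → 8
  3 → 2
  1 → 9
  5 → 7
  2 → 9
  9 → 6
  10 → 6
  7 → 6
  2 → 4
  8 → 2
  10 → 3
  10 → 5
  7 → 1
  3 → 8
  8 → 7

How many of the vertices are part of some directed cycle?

A vertex is on a directed cycle iff it belongs to a strongly connected component of size ≥ 2 (or has a self-loop).
The vertices on cycles are {1, 2, 3, 5, 7, 8, 9, 10} — 8 in total.

8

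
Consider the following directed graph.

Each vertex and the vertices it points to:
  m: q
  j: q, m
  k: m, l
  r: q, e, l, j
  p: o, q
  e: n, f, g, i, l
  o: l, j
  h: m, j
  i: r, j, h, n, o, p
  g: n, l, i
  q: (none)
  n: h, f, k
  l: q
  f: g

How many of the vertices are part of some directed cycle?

A vertex is on a directed cycle iff it belongs to a strongly connected component of size ≥ 2 (or has a self-loop).
The vertices on cycles are {e, f, g, i, n, r} — 6 in total.

6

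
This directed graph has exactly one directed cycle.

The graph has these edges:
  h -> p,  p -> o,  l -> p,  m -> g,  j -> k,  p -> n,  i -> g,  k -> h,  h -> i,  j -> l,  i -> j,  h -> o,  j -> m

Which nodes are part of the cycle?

DFS with gray/black marking from j:
j gray
  m gray
    g gray
    g black
  m black
  k gray
    h gray
      i gray
        i→j: j is gray → back edge
Back edge closes the cycle j → k → h → i → j; its vertices are {h, i, j, k}.

h, i, j, k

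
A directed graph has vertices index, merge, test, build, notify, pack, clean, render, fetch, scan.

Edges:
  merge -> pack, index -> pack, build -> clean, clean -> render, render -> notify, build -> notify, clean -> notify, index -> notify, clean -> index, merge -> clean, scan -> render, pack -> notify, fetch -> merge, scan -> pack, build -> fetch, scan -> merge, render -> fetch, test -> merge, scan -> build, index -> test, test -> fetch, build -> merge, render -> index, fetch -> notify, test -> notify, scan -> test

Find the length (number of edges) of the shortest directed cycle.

4

For each vertex v, BFS finds the shortest path from v back to v.
The shortest such closed walk is clean → render → fetch → merge → clean, length 4.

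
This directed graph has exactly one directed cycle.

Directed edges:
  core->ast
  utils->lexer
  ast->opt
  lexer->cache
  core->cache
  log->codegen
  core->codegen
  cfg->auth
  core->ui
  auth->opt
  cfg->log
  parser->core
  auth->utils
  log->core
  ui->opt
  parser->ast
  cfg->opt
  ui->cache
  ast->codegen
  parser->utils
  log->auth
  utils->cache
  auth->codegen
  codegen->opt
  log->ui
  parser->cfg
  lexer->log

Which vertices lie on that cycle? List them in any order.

log, auth, lexer, utils

DFS with gray/black marking from utils:
utils gray
  cache gray
  cache black
  lexer gray
    log gray
      codegen gray
        opt gray
        opt black
      codegen black
      ui gray
        ui→opt: opt black — skip
        ui→cache: cache black — skip
      ui black
      auth gray
        auth→utils: utils is gray → back edge
Back edge closes the cycle utils → lexer → log → auth → utils; its vertices are {log, auth, lexer, utils}.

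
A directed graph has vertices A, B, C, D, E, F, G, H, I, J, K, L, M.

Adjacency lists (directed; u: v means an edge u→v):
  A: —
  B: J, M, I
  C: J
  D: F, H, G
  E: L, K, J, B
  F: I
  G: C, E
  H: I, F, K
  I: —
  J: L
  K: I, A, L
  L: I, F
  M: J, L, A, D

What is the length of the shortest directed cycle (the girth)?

For each vertex v, BFS finds the shortest path from v back to v.
The shortest such closed walk is D → G → E → B → M → D, length 5.

5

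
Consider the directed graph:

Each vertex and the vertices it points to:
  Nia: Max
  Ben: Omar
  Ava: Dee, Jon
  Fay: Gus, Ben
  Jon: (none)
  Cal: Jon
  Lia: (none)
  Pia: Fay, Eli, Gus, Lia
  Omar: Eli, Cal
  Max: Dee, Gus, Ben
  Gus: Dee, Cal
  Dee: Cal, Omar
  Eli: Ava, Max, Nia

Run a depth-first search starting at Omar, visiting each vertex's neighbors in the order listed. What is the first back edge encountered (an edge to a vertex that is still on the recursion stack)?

Dee->Omar

DFS from Omar (visiting each vertex's neighbors in the order listed); mark gray on enter, black on exit:
Omar gray
  Eli gray
    Ava gray
      Dee gray
        Cal gray
          Jon gray
          Jon black
        Cal black
        Dee→Omar: Omar is gray → back edge
First back edge: Dee → Omar.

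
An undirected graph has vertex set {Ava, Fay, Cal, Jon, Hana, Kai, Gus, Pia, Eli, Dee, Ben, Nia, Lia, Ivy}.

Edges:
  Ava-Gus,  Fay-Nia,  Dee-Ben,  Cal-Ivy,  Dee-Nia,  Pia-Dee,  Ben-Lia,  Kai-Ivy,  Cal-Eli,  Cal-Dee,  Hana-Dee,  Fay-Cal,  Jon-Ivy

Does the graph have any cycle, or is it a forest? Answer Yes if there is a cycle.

DFS, tracking each vertex's parent; an edge to a visited non-parent vertex closes a cycle.
Start from Pia:
visit Pia (parent –)
  visit Dee (parent Pia)
    Dee–Pia: parent, skip
    visit Cal (parent Dee)
      visit Fay (parent Cal)
        visit Nia (parent Fay)
          Nia–Dee: Dee visited and ≠ parent → cycle
Cycle: Dee – Cal – Fay – Nia – Dee.

Yes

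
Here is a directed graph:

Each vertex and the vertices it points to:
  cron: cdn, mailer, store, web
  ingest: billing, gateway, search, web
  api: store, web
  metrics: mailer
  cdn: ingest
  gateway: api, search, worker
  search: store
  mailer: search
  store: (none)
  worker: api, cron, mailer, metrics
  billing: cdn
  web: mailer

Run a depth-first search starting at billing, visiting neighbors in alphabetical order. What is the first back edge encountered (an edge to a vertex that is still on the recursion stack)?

DFS from billing (visiting neighbors in alphabetical order); mark gray on enter, black on exit:
billing gray
  cdn gray
    ingest gray
      ingest→billing: billing is gray → back edge
First back edge: ingest → billing.

ingest->billing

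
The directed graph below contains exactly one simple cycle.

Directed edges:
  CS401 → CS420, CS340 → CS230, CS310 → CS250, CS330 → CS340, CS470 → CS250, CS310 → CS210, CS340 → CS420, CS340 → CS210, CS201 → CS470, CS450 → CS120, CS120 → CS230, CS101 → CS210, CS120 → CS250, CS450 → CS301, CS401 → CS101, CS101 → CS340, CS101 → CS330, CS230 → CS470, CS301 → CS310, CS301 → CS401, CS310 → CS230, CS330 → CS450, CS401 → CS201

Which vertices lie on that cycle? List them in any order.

DFS with gray/black marking from CS330:
CS330 gray
  CS450 gray
    CS301 gray
      CS401 gray
        CS420 gray
        CS420 black
        CS201 gray
          CS470 gray
            CS250 gray
            CS250 black
          CS470 black
        CS201 black
        CS101 gray
          CS210 gray
          CS210 black
          CS340 gray
            CS340→CS210: CS210 black — skip
            CS230 gray
              CS230→CS470: CS470 black — skip
            CS230 black
            CS340→CS420: CS420 black — skip
          CS340 black
          CS101→CS330: CS330 is gray → back edge
Back edge closes the cycle CS330 → CS450 → CS301 → CS401 → CS101 → CS330; its vertices are {CS101, CS301, CS330, CS401, CS450}.

CS101, CS301, CS330, CS401, CS450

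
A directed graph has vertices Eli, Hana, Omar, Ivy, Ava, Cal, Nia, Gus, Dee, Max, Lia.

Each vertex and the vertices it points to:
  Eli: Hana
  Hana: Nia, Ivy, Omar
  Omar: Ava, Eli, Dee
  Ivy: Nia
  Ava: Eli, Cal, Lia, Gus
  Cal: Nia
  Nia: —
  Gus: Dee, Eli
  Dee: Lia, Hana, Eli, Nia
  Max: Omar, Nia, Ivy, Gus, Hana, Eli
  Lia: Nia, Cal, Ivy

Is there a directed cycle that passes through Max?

No

Max lies on a cycle iff there is a path from Max back to itself.
Exploring from Max, it never reaches itself; equivalently, its strongly connected component is a singleton.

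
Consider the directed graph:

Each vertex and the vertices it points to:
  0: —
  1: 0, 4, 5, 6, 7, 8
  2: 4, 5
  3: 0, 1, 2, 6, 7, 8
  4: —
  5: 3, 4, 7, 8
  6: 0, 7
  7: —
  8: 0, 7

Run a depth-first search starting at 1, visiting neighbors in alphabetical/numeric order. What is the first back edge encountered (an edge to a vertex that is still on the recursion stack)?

3→1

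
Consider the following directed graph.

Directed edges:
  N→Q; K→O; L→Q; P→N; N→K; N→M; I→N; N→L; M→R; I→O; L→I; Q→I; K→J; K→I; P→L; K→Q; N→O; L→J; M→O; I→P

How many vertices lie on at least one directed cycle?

6

A vertex is on a directed cycle iff it belongs to a strongly connected component of size ≥ 2 (or has a self-loop).
The vertices on cycles are {I, K, L, N, P, Q} — 6 in total.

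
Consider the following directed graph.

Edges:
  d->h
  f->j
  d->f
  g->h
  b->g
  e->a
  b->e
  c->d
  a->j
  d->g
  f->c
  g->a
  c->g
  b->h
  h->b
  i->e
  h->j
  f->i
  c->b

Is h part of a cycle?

h is on a cycle iff h can reach itself via ≥1 edge.
h → b → h — yes.

Yes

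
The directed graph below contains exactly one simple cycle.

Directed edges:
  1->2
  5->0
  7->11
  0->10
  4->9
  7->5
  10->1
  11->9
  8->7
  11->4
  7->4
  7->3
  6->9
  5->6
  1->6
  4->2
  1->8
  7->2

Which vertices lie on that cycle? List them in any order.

DFS with gray/black marking from 10:
10 gray
  1 gray
    6 gray
      9 gray
      9 black
    6 black
    8 gray
      7 gray
        5 gray
          0 gray
            0→10: 10 is gray → back edge
Back edge closes the cycle 10 → 1 → 8 → 7 → 5 → 0 → 10; its vertices are {0, 1, 5, 7, 8, 10}.

0, 1, 5, 7, 8, 10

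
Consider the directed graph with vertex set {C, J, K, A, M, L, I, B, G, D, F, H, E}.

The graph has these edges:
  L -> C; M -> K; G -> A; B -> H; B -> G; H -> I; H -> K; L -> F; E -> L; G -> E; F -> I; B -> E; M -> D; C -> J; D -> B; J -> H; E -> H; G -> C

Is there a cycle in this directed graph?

No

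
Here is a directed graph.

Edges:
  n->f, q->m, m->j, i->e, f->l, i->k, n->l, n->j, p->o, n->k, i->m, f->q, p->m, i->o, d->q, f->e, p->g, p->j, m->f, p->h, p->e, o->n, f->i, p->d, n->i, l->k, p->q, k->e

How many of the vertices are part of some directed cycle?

A vertex is on a directed cycle iff it belongs to a strongly connected component of size ≥ 2 (or has a self-loop).
The vertices on cycles are {f, i, m, n, o, q} — 6 in total.

6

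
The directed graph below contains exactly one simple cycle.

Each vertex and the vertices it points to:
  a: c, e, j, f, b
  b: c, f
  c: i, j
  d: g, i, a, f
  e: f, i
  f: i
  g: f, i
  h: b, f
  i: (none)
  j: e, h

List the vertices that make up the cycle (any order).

b, c, h, j

DFS with gray/black marking from c:
c gray
  i gray
  i black
  j gray
    e gray
      f gray
        f→i: i black — skip
      f black
      e→i: i black — skip
    e black
    h gray
      b gray
        b→c: c is gray → back edge
Back edge closes the cycle c → j → h → b → c; its vertices are {b, c, h, j}.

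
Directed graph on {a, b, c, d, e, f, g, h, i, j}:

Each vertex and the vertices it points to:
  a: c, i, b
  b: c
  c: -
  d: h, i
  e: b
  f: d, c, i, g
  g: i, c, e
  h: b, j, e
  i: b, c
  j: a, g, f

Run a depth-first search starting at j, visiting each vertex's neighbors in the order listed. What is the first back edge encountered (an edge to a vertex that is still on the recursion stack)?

h→j

DFS from j (visiting each vertex's neighbors in the order listed); mark gray on enter, black on exit:
j gray
  a gray
    c gray
    c black
    i gray
      b gray
        b→c: c black — skip
      b black
      i→c: c black — skip
    i black
    a→b: b black — skip
  a black
  g gray
    g→i: i black — skip
    g→c: c black — skip
    e gray
      e→b: b black — skip
    e black
  g black
  f gray
    d gray
      h gray
        h→b: b black — skip
        h→j: j is gray → back edge
First back edge: h → j.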